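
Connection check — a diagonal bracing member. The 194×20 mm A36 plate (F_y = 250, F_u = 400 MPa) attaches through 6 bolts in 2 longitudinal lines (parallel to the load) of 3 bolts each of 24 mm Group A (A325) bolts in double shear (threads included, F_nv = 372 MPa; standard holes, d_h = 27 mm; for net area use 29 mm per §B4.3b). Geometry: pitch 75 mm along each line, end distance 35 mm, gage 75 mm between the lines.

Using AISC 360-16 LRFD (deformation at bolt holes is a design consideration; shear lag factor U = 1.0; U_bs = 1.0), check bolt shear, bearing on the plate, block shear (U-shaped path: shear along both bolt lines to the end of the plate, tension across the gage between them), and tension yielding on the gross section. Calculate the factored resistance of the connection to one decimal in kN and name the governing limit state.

873.0 kN (gross-section yield governs)

Bolt shear: A_b = π(24)²/4 = 452.39 mm². φR_n = 0.75 × 372 × 452.39 × 6 × 2 = 1514.6 kN.
Bearing (20 mm plate, F_u = 400 MPa): end bolts L_c = 35 − 27/2 = 21.5, R_n = min(1.2×21.5×20×400, 2.4×24×20×400) = 206.4 kN/bolt; interior L_c = 75 − 27 = 48, R_n = 460.8 kN/bolt. φR_n = 0.75 × (2×206.4 + 4×460.8) = 1692.0 kN.
Block shear: shear path 2×[35+2×75] = 2×185 mm, A_gv = 7400, A_nv = 2×(185 − 2.5×29)×20 = 4500 mm²; tension across gage: (75 − 1×29)×20 = 920 mm². R_n = min(0.6×400×4500, 0.6×250×7400) + 1.0×400×920 = min(1080, 1110) + 368 = 1448 kN. φR_n = 0.75 × 1448 = 1086.0 kN.
Tension yield (gross): A_g = 194×20 = 3880 mm². φR_n = 0.90 × 250 × 3880 = 873.0 kN.
Governing: min(1514.6, 1692.0, 1086.0, 873.0) = 873.0 kN → gross-section yield.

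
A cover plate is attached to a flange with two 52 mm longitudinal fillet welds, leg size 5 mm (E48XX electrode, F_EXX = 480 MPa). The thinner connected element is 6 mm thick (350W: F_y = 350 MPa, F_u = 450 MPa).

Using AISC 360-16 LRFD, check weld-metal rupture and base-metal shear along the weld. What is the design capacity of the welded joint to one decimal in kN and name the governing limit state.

Weld metal: throat = 0.707×5 = 3.535 mm, L = 2×52 = 104 mm. φR_n = 0.75 × 0.6 × 480 × 3.535 × 104 = 79.4 kN.
Base metal shear (6 mm plate): yield φR_n = 1.0×0.6×350×6×104 = 131.0 kN; rupture φR_n = 0.75×0.6×450×6×104 = 126.4 kN; take 126.4 kN (rupture).
Governing: min(79.4, 126.4) = 79.4 kN → weld metal.

79.4 kN (weld metal governs)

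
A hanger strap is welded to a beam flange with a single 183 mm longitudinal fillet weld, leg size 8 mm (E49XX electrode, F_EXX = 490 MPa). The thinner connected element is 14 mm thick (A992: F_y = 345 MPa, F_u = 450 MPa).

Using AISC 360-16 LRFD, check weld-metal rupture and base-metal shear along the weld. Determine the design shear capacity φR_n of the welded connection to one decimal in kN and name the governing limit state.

Weld metal: throat = 0.707×8 = 5.656 mm, L = 183 mm. φR_n = 0.75 × 0.6 × 490 × 5.656 × 183 = 228.2 kN.
Base metal shear (14 mm plate): yield φR_n = 1.0×0.6×345×14×183 = 530.3 kN; rupture φR_n = 0.75×0.6×450×14×183 = 518.8 kN; take 518.8 kN (rupture).
Governing: min(228.2, 518.8) = 228.2 kN → weld metal.

228.2 kN (weld metal governs)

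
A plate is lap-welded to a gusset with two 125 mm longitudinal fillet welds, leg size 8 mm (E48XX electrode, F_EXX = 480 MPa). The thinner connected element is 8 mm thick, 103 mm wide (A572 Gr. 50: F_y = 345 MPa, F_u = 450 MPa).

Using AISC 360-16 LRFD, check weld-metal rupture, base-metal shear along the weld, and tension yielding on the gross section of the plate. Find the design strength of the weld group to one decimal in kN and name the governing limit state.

Weld metal: throat = 0.707×8 = 5.656 mm, L = 2×125 = 250 mm. φR_n = 0.75 × 0.6 × 480 × 5.656 × 250 = 305.4 kN.
Base metal shear (8 mm plate): yield φR_n = 1.0×0.6×345×8×250 = 414.0 kN; rupture φR_n = 0.75×0.6×450×8×250 = 405.0 kN; take 405.0 kN (rupture).
Tension yield (gross): A_g = 103×8 = 824 mm². φR_n = 0.90 × 345 × 824 = 255.9 kN.
Governing: min(305.4, 405.0, 255.9) = 255.9 kN → gross-section yield.

255.9 kN (gross-section yield governs)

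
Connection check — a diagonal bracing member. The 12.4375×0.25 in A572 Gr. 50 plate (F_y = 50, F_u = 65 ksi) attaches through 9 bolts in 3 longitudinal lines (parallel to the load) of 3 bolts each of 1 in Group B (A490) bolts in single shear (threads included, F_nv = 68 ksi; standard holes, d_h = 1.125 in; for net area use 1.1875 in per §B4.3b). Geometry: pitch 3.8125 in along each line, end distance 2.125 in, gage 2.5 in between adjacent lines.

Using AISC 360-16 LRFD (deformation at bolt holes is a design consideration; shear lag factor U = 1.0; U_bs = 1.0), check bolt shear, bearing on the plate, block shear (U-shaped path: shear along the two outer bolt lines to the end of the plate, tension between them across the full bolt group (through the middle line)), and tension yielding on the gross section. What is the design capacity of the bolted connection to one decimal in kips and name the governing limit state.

Bolt shear: A_b = π(1)²/4 = 0.7854 in². φR_n = 0.75 × 68 × 0.7854 × 9 × 1 = 360.5 kips.
Bearing (0.25 in plate, F_u = 65 ksi): end bolts L_c = 2.125 − 1.125/2 = 1.5625, R_n = min(1.2×1.5625×0.25×65, 2.4×1×0.25×65) = 30.469 kips/bolt; interior L_c = 3.8125 − 1.125 = 2.6875, R_n = 39 kips/bolt. φR_n = 0.75 × (3×30.469 + 6×39) = 244.1 kips.
Block shear: shear path 2×[2.125+2×3.8125] = 2×9.75 in, A_gv = 4.875, A_nv = 2×(9.75 − 2.5×1.1875)×0.25 = 3.3906 in²; tension across gage: (5 − 2×1.1875)×0.25 = 0.65625 in². R_n = min(0.6×65×3.3906, 0.6×50×4.875) + 1.0×65×0.65625 = min(132.23, 146.25) + 42.656 = 174.89 kips. φR_n = 0.75 × 174.89 = 131.2 kips.
Tension yield (gross): A_g = 12.4375×0.25 = 3.1094 in². φR_n = 0.90 × 50 × 3.1094 = 139.9 kips.
Governing: min(360.5, 244.1, 131.2, 139.9) = 131.2 kips → block shear.

131.2 kips (block shear governs)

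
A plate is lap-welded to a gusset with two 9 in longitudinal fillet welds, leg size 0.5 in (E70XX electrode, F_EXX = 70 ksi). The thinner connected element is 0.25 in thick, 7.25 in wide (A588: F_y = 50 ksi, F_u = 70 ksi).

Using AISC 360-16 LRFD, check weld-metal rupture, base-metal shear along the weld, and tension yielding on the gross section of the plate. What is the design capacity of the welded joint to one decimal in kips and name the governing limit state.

81.6 kips (gross-section yield governs)

Weld metal: throat = 0.707×0.5 = 0.3535 in, L = 2×9 = 18 in. φR_n = 0.75 × 0.6 × 70 × 0.3535 × 18 = 200.4 kips.
Base metal shear (0.25 in plate): yield φR_n = 1.0×0.6×50×0.25×18 = 135.0 kips; rupture φR_n = 0.75×0.6×70×0.25×18 = 141.8 kips; take 135.0 kips (yield).
Tension yield (gross): A_g = 7.25×0.25 = 1.8125 in². φR_n = 0.90 × 50 × 1.8125 = 81.6 kips.
Governing: min(200.4, 135.0, 81.6) = 81.6 kips → gross-section yield.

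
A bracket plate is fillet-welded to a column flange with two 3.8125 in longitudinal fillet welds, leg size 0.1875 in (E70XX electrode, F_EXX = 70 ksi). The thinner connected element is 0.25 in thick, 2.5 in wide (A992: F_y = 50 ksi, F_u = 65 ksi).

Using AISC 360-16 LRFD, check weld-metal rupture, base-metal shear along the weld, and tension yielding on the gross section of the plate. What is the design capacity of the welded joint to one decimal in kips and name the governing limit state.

Weld metal: throat = 0.707×0.1875 = 0.13256 in, L = 2×3.8125 = 7.625 in. φR_n = 0.75 × 0.6 × 70 × 0.13256 × 7.625 = 31.8 kips.
Base metal shear (0.25 in plate): yield φR_n = 1.0×0.6×50×0.25×7.625 = 57.2 kips; rupture φR_n = 0.75×0.6×65×0.25×7.625 = 55.8 kips; take 55.8 kips (rupture).
Tension yield (gross): A_g = 2.5×0.25 = 0.625 in². φR_n = 0.90 × 50 × 0.625 = 28.1 kips.
Governing: min(31.8, 55.8, 28.1) = 28.1 kips → gross-section yield.

28.1 kips (gross-section yield governs)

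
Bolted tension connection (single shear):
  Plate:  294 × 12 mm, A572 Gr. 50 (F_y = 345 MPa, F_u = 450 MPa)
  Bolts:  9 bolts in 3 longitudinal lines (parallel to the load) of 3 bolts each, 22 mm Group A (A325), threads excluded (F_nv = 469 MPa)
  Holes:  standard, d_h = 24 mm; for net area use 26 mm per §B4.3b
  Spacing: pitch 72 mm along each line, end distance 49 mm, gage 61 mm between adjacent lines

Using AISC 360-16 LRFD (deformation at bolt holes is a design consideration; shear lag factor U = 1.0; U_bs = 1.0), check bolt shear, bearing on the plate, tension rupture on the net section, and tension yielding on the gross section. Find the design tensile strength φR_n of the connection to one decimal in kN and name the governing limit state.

Bolt shear: A_b = π(22)²/4 = 380.13 mm². φR_n = 0.75 × 469 × 380.13 × 9 × 1 = 1203.4 kN.
Bearing (12 mm plate, F_u = 450 MPa): end bolts L_c = 49 − 24/2 = 37, R_n = min(1.2×37×12×450, 2.4×22×12×450) = 239.76 kN/bolt; interior L_c = 72 − 24 = 48, R_n = 285.12 kN/bolt. φR_n = 0.75 × (3×239.76 + 6×285.12) = 1822.5 kN.
Tension rupture (net): A_n = (294 − 3×26)×12 = 2592 mm² (U = 1.0, A_e = A_n). φR_n = 0.75 × 450 × 2592 = 874.8 kN.
Tension yield (gross): A_g = 294×12 = 3528 mm². φR_n = 0.90 × 345 × 3528 = 1095.4 kN.
Governing: min(1203.4, 1822.5, 874.8, 1095.4) = 874.8 kN → net-section rupture.

874.8 kN (net-section rupture governs)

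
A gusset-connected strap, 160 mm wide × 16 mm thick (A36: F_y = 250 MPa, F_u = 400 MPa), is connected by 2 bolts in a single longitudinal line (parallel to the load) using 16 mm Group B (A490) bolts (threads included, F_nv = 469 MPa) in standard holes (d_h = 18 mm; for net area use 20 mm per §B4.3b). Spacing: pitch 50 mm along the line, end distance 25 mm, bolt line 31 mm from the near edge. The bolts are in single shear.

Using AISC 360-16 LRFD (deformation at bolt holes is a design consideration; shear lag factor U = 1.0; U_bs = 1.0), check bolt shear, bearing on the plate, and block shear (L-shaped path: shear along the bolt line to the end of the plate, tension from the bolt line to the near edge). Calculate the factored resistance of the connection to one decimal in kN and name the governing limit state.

141.4 kN (bolt shear governs)

Bolt shear: A_b = π(16)²/4 = 201.06 mm². φR_n = 0.75 × 469 × 201.06 × 2 × 1 = 141.4 kN.
Bearing (16 mm plate, F_u = 400 MPa): end bolts L_c = 25 − 18/2 = 16, R_n = min(1.2×16×16×400, 2.4×16×16×400) = 122.88 kN/bolt; interior L_c = 50 − 18 = 32, R_n = 245.76 kN/bolt. φR_n = 0.75 × (1×122.88 + 1×245.76) = 276.5 kN.
Block shear: shear path 1×[25+1×50] = 1×75 mm, A_gv = 1200, A_nv = 1×(75 − 1.5×20)×16 = 720 mm²; tension to near edge: (31 − 0.5×20)×16 = 336 mm². R_n = min(0.6×400×720, 0.6×250×1200) + 1.0×400×336 = min(172.8, 180) + 134.4 = 307.2 kN. φR_n = 0.75 × 307.2 = 230.4 kN.
Governing: min(141.4, 276.5, 230.4) = 141.4 kN → bolt shear.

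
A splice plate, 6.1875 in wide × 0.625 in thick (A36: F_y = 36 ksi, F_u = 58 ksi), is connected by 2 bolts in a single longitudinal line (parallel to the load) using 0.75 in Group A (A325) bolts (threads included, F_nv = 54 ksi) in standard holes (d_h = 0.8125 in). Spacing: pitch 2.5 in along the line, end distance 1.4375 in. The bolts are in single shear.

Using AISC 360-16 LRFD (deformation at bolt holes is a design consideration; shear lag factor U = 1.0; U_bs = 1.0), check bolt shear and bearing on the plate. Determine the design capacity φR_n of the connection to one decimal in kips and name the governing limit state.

Bolt shear: A_b = π(0.75)²/4 = 0.44179 in². φR_n = 0.75 × 54 × 0.44179 × 2 × 1 = 35.8 kips.
Bearing (0.625 in plate, F_u = 58 ksi): end bolts L_c = 1.4375 − 0.8125/2 = 1.03125, R_n = min(1.2×1.03125×0.625×58, 2.4×0.75×0.625×58) = 44.859 kips/bolt; interior L_c = 2.5 − 0.8125 = 1.6875, R_n = 65.25 kips/bolt. φR_n = 0.75 × (1×44.859 + 1×65.25) = 82.6 kips.
Governing: min(35.8, 82.6) = 35.8 kips → bolt shear.

35.8 kips (bolt shear governs)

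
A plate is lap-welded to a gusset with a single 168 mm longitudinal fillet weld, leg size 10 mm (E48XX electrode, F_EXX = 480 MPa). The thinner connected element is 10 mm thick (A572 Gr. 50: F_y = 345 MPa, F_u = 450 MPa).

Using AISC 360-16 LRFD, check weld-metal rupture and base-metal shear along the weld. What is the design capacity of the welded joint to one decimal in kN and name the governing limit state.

Weld metal: throat = 0.707×10 = 7.07 mm, L = 168 mm. φR_n = 0.75 × 0.6 × 480 × 7.07 × 168 = 256.6 kN.
Base metal shear (10 mm plate): yield φR_n = 1.0×0.6×345×10×168 = 347.8 kN; rupture φR_n = 0.75×0.6×450×10×168 = 340.2 kN; take 340.2 kN (rupture).
Governing: min(256.6, 340.2) = 256.6 kN → weld metal.

256.6 kN (weld metal governs)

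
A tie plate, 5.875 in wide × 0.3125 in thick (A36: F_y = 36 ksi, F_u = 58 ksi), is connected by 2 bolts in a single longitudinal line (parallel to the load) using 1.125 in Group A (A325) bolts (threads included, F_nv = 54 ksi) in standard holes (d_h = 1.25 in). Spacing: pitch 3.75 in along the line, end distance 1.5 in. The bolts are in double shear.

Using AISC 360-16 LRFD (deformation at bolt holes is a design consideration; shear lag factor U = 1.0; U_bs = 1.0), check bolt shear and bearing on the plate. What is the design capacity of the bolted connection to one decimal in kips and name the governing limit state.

Bolt shear: A_b = π(1.125)²/4 = 0.99402 in². φR_n = 0.75 × 54 × 0.99402 × 2 × 2 = 161.0 kips.
Bearing (0.3125 in plate, F_u = 58 ksi): end bolts L_c = 1.5 − 1.25/2 = 0.875, R_n = min(1.2×0.875×0.3125×58, 2.4×1.125×0.3125×58) = 19.031 kips/bolt; interior L_c = 3.75 − 1.25 = 2.5, R_n = 48.938 kips/bolt. φR_n = 0.75 × (1×19.031 + 1×48.938) = 51.0 kips.
Governing: min(161.0, 51.0) = 51.0 kips → bearing.

51.0 kips (bearing governs)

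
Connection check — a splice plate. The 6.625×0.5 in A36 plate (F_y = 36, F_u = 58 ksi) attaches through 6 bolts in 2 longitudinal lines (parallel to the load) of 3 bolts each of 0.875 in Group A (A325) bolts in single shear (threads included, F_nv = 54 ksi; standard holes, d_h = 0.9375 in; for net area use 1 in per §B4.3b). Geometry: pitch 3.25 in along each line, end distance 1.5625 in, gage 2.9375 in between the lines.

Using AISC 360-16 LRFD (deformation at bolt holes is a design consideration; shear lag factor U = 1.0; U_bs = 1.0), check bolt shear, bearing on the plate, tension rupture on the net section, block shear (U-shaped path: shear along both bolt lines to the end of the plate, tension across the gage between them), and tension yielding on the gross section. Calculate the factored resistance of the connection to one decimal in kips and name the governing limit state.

Bolt shear: A_b = π(0.875)²/4 = 0.60132 in². φR_n = 0.75 × 54 × 0.60132 × 6 × 1 = 146.1 kips.
Bearing (0.5 in plate, F_u = 58 ksi): end bolts L_c = 1.5625 − 0.9375/2 = 1.09375, R_n = min(1.2×1.09375×0.5×58, 2.4×0.875×0.5×58) = 38.063 kips/bolt; interior L_c = 3.25 − 0.9375 = 2.3125, R_n = 60.9 kips/bolt. φR_n = 0.75 × (2×38.063 + 4×60.9) = 239.8 kips.
Tension rupture (net): A_n = (6.625 − 2×1)×0.5 = 2.3125 in² (U = 1.0, A_e = A_n). φR_n = 0.75 × 58 × 2.3125 = 100.6 kips.
Block shear: shear path 2×[1.5625+2×3.25] = 2×8.0625 in, A_gv = 8.0625, A_nv = 2×(8.0625 − 2.5×1)×0.5 = 5.5625 in²; tension across gage: (2.9375 − 1×1)×0.5 = 0.96875 in². R_n = min(0.6×58×5.5625, 0.6×36×8.0625) + 1.0×58×0.96875 = min(193.58, 174.15) + 56.188 = 230.34 kips. φR_n = 0.75 × 230.34 = 172.8 kips.
Tension yield (gross): A_g = 6.625×0.5 = 3.3125 in². φR_n = 0.90 × 36 × 3.3125 = 107.3 kips.
Governing: min(146.1, 239.8, 100.6, 172.8, 107.3) = 100.6 kips → net-section rupture.

100.6 kips (net-section rupture governs)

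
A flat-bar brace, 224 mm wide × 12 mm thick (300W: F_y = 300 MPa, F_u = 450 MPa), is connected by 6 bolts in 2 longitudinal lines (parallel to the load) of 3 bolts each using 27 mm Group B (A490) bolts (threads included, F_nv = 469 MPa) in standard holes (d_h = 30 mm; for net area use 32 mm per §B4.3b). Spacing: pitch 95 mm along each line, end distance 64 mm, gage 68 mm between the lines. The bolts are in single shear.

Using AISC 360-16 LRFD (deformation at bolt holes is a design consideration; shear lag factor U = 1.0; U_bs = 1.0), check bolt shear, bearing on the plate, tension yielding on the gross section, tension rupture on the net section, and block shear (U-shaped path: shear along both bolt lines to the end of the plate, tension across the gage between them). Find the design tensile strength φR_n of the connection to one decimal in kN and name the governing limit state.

648.0 kN (net-section rupture governs)

Bolt shear: A_b = π(27)²/4 = 572.56 mm². φR_n = 0.75 × 469 × 572.56 × 6 × 1 = 1208.4 kN.
Bearing (12 mm plate, F_u = 450 MPa): end bolts L_c = 64 − 30/2 = 49, R_n = min(1.2×49×12×450, 2.4×27×12×450) = 317.52 kN/bolt; interior L_c = 95 − 30 = 65, R_n = 349.92 kN/bolt. φR_n = 0.75 × (2×317.52 + 4×349.92) = 1526.0 kN.
Tension yield (gross): A_g = 224×12 = 2688 mm². φR_n = 0.90 × 300 × 2688 = 725.8 kN.
Tension rupture (net): A_n = (224 − 2×32)×12 = 1920 mm² (U = 1.0, A_e = A_n). φR_n = 0.75 × 450 × 1920 = 648.0 kN.
Block shear: shear path 2×[64+2×95] = 2×254 mm, A_gv = 6096, A_nv = 2×(254 − 2.5×32)×12 = 4176 mm²; tension across gage: (68 − 1×32)×12 = 432 mm². R_n = min(0.6×450×4176, 0.6×300×6096) + 1.0×450×432 = min(1127.5, 1097.3) + 194.4 = 1291.7 kN. φR_n = 0.75 × 1291.7 = 968.8 kN.
Governing: min(1208.4, 1526.0, 725.8, 648.0, 968.8) = 648.0 kN → net-section rupture.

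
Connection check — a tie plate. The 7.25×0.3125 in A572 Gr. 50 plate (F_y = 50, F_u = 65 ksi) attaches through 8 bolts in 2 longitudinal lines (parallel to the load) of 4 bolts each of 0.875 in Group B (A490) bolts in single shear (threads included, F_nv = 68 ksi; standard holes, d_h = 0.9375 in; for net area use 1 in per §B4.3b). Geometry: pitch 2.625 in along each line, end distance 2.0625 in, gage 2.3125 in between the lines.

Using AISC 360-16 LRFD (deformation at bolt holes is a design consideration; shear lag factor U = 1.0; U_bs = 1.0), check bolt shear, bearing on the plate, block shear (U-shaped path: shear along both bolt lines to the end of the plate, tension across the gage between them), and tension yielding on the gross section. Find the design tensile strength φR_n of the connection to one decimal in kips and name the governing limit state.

Bolt shear: A_b = π(0.875)²/4 = 0.60132 in². φR_n = 0.75 × 68 × 0.60132 × 8 × 1 = 245.3 kips.
Bearing (0.3125 in plate, F_u = 65 ksi): end bolts L_c = 2.0625 − 0.9375/2 = 1.59375, R_n = min(1.2×1.59375×0.3125×65, 2.4×0.875×0.3125×65) = 38.848 kips/bolt; interior L_c = 2.625 − 0.9375 = 1.6875, R_n = 41.133 kips/bolt. φR_n = 0.75 × (2×38.848 + 6×41.133) = 243.4 kips.
Block shear: shear path 2×[2.0625+3×2.625] = 2×9.9375 in, A_gv = 6.2109, A_nv = 2×(9.9375 − 3.5×1)×0.3125 = 4.0234 in²; tension across gage: (2.3125 − 1×1)×0.3125 = 0.41016 in². R_n = min(0.6×65×4.0234, 0.6×50×6.2109) + 1.0×65×0.41016 = min(156.91, 186.33) + 26.66 = 183.57 kips. φR_n = 0.75 × 183.57 = 137.7 kips.
Tension yield (gross): A_g = 7.25×0.3125 = 2.2656 in². φR_n = 0.90 × 50 × 2.2656 = 102.0 kips.
Governing: min(245.3, 243.4, 137.7, 102.0) = 102.0 kips → gross-section yield.

102.0 kips (gross-section yield governs)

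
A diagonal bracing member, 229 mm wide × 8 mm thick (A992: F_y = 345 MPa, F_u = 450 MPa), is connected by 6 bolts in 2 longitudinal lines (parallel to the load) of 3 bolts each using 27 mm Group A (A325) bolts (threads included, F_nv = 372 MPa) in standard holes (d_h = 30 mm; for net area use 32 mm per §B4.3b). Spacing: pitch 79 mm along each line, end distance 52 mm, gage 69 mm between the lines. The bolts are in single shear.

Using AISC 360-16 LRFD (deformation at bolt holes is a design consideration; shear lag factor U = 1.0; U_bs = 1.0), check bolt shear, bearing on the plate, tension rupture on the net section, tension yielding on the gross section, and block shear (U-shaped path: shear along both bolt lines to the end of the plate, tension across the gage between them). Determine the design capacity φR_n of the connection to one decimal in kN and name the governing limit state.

445.5 kN (net-section rupture governs)

Bolt shear: A_b = π(27)²/4 = 572.56 mm². φR_n = 0.75 × 372 × 572.56 × 6 × 1 = 958.5 kN.
Bearing (8 mm plate, F_u = 450 MPa): end bolts L_c = 52 − 30/2 = 37, R_n = min(1.2×37×8×450, 2.4×27×8×450) = 159.84 kN/bolt; interior L_c = 79 − 30 = 49, R_n = 211.68 kN/bolt. φR_n = 0.75 × (2×159.84 + 4×211.68) = 874.8 kN.
Tension rupture (net): A_n = (229 − 2×32)×8 = 1320 mm² (U = 1.0, A_e = A_n). φR_n = 0.75 × 450 × 1320 = 445.5 kN.
Tension yield (gross): A_g = 229×8 = 1832 mm². φR_n = 0.90 × 345 × 1832 = 568.8 kN.
Block shear: shear path 2×[52+2×79] = 2×210 mm, A_gv = 3360, A_nv = 2×(210 − 2.5×32)×8 = 2080 mm²; tension across gage: (69 − 1×32)×8 = 296 mm². R_n = min(0.6×450×2080, 0.6×345×3360) + 1.0×450×296 = min(561.6, 695.52) + 133.2 = 694.8 kN. φR_n = 0.75 × 694.8 = 521.1 kN.
Governing: min(958.5, 874.8, 445.5, 568.8, 521.1) = 445.5 kN → net-section rupture.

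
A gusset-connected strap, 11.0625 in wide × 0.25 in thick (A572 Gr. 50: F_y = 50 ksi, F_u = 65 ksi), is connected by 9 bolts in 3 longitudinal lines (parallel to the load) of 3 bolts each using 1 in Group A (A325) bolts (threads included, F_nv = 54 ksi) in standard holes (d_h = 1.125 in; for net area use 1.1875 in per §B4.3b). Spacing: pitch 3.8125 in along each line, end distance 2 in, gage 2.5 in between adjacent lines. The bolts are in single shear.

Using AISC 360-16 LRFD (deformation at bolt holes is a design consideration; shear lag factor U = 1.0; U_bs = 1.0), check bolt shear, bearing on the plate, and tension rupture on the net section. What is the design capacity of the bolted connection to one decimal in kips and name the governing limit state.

Bolt shear: A_b = π(1)²/4 = 0.7854 in². φR_n = 0.75 × 54 × 0.7854 × 9 × 1 = 286.3 kips.
Bearing (0.25 in plate, F_u = 65 ksi): end bolts L_c = 2 − 1.125/2 = 1.4375, R_n = min(1.2×1.4375×0.25×65, 2.4×1×0.25×65) = 28.031 kips/bolt; interior L_c = 3.8125 − 1.125 = 2.6875, R_n = 39 kips/bolt. φR_n = 0.75 × (3×28.031 + 6×39) = 238.6 kips.
Tension rupture (net): A_n = (11.0625 − 3×1.1875)×0.25 = 1.875 in² (U = 1.0, A_e = A_n). φR_n = 0.75 × 65 × 1.875 = 91.4 kips.
Governing: min(286.3, 238.6, 91.4) = 91.4 kips → net-section rupture.

91.4 kips (net-section rupture governs)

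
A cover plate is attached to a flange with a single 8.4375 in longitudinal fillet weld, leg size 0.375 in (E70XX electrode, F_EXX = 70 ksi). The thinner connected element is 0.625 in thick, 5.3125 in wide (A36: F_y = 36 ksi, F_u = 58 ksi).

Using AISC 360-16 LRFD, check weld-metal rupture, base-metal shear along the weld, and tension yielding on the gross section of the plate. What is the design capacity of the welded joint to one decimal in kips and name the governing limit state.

Weld metal: throat = 0.707×0.375 = 0.26513 in, L = 8.4375 in. φR_n = 0.75 × 0.6 × 70 × 0.26513 × 8.4375 = 70.5 kips.
Base metal shear (0.625 in plate): yield φR_n = 1.0×0.6×36×0.625×8.4375 = 113.9 kips; rupture φR_n = 0.75×0.6×58×0.625×8.4375 = 137.6 kips; take 113.9 kips (yield).
Tension yield (gross): A_g = 5.3125×0.625 = 3.3203 in². φR_n = 0.90 × 36 × 3.3203 = 107.6 kips.
Governing: min(70.5, 113.9, 107.6) = 70.5 kips → weld metal.

70.5 kips (weld metal governs)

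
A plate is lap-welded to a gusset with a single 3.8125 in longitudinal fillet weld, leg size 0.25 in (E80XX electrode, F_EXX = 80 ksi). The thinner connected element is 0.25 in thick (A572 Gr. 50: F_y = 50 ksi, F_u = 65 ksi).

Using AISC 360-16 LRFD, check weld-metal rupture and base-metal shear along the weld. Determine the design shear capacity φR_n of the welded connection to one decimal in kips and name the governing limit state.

Weld metal: throat = 0.707×0.25 = 0.17675 in, L = 3.8125 in. φR_n = 0.75 × 0.6 × 80 × 0.17675 × 3.8125 = 24.3 kips.
Base metal shear (0.25 in plate): yield φR_n = 1.0×0.6×50×0.25×3.8125 = 28.6 kips; rupture φR_n = 0.75×0.6×65×0.25×3.8125 = 27.9 kips; take 27.9 kips (rupture).
Governing: min(24.3, 27.9) = 24.3 kips → weld metal.

24.3 kips (weld metal governs)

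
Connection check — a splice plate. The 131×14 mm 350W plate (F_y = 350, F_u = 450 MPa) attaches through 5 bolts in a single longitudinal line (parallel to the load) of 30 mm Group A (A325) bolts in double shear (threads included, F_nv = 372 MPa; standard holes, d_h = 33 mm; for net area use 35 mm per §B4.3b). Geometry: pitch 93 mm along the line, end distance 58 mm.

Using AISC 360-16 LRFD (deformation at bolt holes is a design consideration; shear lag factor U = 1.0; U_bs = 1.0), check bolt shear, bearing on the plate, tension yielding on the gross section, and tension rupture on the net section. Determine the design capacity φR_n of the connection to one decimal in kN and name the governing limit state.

Bolt shear: A_b = π(30)²/4 = 706.86 mm². φR_n = 0.75 × 372 × 706.86 × 5 × 2 = 1972.1 kN.
Bearing (14 mm plate, F_u = 450 MPa): end bolts L_c = 58 − 33/2 = 41.5, R_n = min(1.2×41.5×14×450, 2.4×30×14×450) = 313.74 kN/bolt; interior L_c = 93 − 33 = 60, R_n = 453.6 kN/bolt. φR_n = 0.75 × (1×313.74 + 4×453.6) = 1596.1 kN.
Tension yield (gross): A_g = 131×14 = 1834 mm². φR_n = 0.90 × 350 × 1834 = 577.7 kN.
Tension rupture (net): A_n = (131 − 1×35)×14 = 1344 mm² (U = 1.0, A_e = A_n). φR_n = 0.75 × 450 × 1344 = 453.6 kN.
Governing: min(1972.1, 1596.1, 577.7, 453.6) = 453.6 kN → net-section rupture.

453.6 kN (net-section rupture governs)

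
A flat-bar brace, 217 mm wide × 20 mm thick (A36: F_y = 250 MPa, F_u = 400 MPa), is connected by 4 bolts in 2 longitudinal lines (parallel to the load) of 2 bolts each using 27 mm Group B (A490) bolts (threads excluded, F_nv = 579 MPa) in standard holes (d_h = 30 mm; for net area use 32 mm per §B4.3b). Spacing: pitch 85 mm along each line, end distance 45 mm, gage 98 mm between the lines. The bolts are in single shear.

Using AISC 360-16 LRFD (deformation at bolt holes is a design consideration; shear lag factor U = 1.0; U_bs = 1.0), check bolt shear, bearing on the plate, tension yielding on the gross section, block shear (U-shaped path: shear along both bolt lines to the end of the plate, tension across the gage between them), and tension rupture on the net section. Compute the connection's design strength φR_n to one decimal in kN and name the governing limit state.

Bolt shear: A_b = π(27)²/4 = 572.56 mm². φR_n = 0.75 × 579 × 572.56 × 4 × 1 = 994.5 kN.
Bearing (20 mm plate, F_u = 400 MPa): end bolts L_c = 45 − 30/2 = 30, R_n = min(1.2×30×20×400, 2.4×27×20×400) = 288 kN/bolt; interior L_c = 85 − 30 = 55, R_n = 518.4 kN/bolt. φR_n = 0.75 × (2×288 + 2×518.4) = 1209.6 kN.
Tension yield (gross): A_g = 217×20 = 4340 mm². φR_n = 0.90 × 250 × 4340 = 976.5 kN.
Block shear: shear path 2×[45+1×85] = 2×130 mm, A_gv = 5200, A_nv = 2×(130 − 1.5×32)×20 = 3280 mm²; tension across gage: (98 − 1×32)×20 = 1320 mm². R_n = min(0.6×400×3280, 0.6×250×5200) + 1.0×400×1320 = min(787.2, 780) + 528 = 1308 kN. φR_n = 0.75 × 1308 = 981.0 kN.
Tension rupture (net): A_n = (217 − 2×32)×20 = 3060 mm² (U = 1.0, A_e = A_n). φR_n = 0.75 × 400 × 3060 = 918.0 kN.
Governing: min(994.5, 1209.6, 976.5, 981.0, 918.0) = 918.0 kN → net-section rupture.

918.0 kN (net-section rupture governs)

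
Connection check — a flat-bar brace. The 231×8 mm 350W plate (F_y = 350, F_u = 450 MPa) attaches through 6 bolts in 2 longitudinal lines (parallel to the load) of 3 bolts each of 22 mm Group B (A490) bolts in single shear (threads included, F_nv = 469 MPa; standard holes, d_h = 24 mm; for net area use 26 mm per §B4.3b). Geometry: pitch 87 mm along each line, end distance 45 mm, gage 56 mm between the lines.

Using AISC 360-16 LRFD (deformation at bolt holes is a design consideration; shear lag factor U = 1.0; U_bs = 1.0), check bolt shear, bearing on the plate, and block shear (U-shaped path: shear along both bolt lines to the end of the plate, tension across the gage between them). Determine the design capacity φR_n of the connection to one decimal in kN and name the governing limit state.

580.0 kN (block shear governs)

Bolt shear: A_b = π(22)²/4 = 380.13 mm². φR_n = 0.75 × 469 × 380.13 × 6 × 1 = 802.3 kN.
Bearing (8 mm plate, F_u = 450 MPa): end bolts L_c = 45 − 24/2 = 33, R_n = min(1.2×33×8×450, 2.4×22×8×450) = 142.56 kN/bolt; interior L_c = 87 − 24 = 63, R_n = 190.08 kN/bolt. φR_n = 0.75 × (2×142.56 + 4×190.08) = 784.1 kN.
Block shear: shear path 2×[45+2×87] = 2×219 mm, A_gv = 3504, A_nv = 2×(219 − 2.5×26)×8 = 2464 mm²; tension across gage: (56 − 1×26)×8 = 240 mm². R_n = min(0.6×450×2464, 0.6×350×3504) + 1.0×450×240 = min(665.28, 735.84) + 108 = 773.28 kN. φR_n = 0.75 × 773.28 = 580.0 kN.
Governing: min(802.3, 784.1, 580.0) = 580.0 kN → block shear.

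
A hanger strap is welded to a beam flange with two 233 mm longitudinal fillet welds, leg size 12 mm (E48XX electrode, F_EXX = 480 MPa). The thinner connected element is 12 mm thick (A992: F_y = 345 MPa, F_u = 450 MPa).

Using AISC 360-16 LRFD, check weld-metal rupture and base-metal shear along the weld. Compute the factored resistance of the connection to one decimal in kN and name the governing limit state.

854.0 kN (weld metal governs)

Weld metal: throat = 0.707×12 = 8.484 mm, L = 2×233 = 466 mm. φR_n = 0.75 × 0.6 × 480 × 8.484 × 466 = 854.0 kN.
Base metal shear (12 mm plate): yield φR_n = 1.0×0.6×345×12×466 = 1157.5 kN; rupture φR_n = 0.75×0.6×450×12×466 = 1132.4 kN; take 1132.4 kN (rupture).
Governing: min(854.0, 1132.4) = 854.0 kN → weld metal.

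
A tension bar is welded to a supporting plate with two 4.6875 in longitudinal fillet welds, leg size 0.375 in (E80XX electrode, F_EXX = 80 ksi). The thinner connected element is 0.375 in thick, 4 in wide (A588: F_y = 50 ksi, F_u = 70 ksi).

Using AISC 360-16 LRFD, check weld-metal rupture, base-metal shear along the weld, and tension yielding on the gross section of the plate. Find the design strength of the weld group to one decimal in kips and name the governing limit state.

67.5 kips (gross-section yield governs)

Weld metal: throat = 0.707×0.375 = 0.26513 in, L = 2×4.6875 = 9.375 in. φR_n = 0.75 × 0.6 × 80 × 0.26513 × 9.375 = 89.5 kips.
Base metal shear (0.375 in plate): yield φR_n = 1.0×0.6×50×0.375×9.375 = 105.5 kips; rupture φR_n = 0.75×0.6×70×0.375×9.375 = 110.7 kips; take 105.5 kips (yield).
Tension yield (gross): A_g = 4×0.375 = 1.5 in². φR_n = 0.90 × 50 × 1.5 = 67.5 kips.
Governing: min(89.5, 105.5, 67.5) = 67.5 kips → gross-section yield.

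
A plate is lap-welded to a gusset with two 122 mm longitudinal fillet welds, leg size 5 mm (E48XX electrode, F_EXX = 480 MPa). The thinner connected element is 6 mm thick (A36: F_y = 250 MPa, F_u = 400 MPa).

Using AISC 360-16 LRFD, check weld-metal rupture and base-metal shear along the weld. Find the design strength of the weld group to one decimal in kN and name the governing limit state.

Weld metal: throat = 0.707×5 = 3.535 mm, L = 2×122 = 244 mm. φR_n = 0.75 × 0.6 × 480 × 3.535 × 244 = 186.3 kN.
Base metal shear (6 mm plate): yield φR_n = 1.0×0.6×250×6×244 = 219.6 kN; rupture φR_n = 0.75×0.6×400×6×244 = 263.5 kN; take 219.6 kN (yield).
Governing: min(186.3, 219.6) = 186.3 kN → weld metal.

186.3 kN (weld metal governs)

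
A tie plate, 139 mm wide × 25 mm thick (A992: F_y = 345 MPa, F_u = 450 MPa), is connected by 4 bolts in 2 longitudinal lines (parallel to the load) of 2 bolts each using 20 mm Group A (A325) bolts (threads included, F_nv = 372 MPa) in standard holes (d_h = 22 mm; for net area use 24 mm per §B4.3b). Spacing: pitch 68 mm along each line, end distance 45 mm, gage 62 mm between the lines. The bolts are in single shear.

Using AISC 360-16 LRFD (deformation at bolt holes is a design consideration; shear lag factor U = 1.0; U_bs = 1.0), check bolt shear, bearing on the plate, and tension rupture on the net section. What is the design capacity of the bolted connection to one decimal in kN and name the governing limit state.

Bolt shear: A_b = π(20)²/4 = 314.16 mm². φR_n = 0.75 × 372 × 314.16 × 4 × 1 = 350.6 kN.
Bearing (25 mm plate, F_u = 450 MPa): end bolts L_c = 45 − 22/2 = 34, R_n = min(1.2×34×25×450, 2.4×20×25×450) = 459 kN/bolt; interior L_c = 68 − 22 = 46, R_n = 540 kN/bolt. φR_n = 0.75 × (2×459 + 2×540) = 1498.5 kN.
Tension rupture (net): A_n = (139 − 2×24)×25 = 2275 mm² (U = 1.0, A_e = A_n). φR_n = 0.75 × 450 × 2275 = 767.8 kN.
Governing: min(350.6, 1498.5, 767.8) = 350.6 kN → bolt shear.

350.6 kN (bolt shear governs)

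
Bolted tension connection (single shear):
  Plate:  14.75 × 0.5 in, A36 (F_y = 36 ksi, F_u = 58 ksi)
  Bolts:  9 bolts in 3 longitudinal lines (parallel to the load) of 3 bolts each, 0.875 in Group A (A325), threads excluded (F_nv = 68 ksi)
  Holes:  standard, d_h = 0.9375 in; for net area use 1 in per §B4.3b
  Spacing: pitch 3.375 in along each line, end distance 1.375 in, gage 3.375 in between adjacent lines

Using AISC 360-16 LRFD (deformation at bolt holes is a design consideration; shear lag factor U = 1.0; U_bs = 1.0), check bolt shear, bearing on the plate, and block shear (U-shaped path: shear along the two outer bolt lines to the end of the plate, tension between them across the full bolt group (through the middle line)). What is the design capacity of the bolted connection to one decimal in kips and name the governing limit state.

234.9 kips (block shear governs)

Bolt shear: A_b = π(0.875)²/4 = 0.60132 in². φR_n = 0.75 × 68 × 0.60132 × 9 × 1 = 276.0 kips.
Bearing (0.5 in plate, F_u = 58 ksi): end bolts L_c = 1.375 − 0.9375/2 = 0.90625, R_n = min(1.2×0.90625×0.5×58, 2.4×0.875×0.5×58) = 31.538 kips/bolt; interior L_c = 3.375 − 0.9375 = 2.4375, R_n = 60.9 kips/bolt. φR_n = 0.75 × (3×31.538 + 6×60.9) = 345.0 kips.
Block shear: shear path 2×[1.375+2×3.375] = 2×8.125 in, A_gv = 8.125, A_nv = 2×(8.125 − 2.5×1)×0.5 = 5.625 in²; tension across gage: (6.75 − 2×1)×0.5 = 2.375 in². R_n = min(0.6×58×5.625, 0.6×36×8.125) + 1.0×58×2.375 = min(195.75, 175.5) + 137.75 = 313.25 kips. φR_n = 0.75 × 313.25 = 234.9 kips.
Governing: min(276.0, 345.0, 234.9) = 234.9 kips → block shear.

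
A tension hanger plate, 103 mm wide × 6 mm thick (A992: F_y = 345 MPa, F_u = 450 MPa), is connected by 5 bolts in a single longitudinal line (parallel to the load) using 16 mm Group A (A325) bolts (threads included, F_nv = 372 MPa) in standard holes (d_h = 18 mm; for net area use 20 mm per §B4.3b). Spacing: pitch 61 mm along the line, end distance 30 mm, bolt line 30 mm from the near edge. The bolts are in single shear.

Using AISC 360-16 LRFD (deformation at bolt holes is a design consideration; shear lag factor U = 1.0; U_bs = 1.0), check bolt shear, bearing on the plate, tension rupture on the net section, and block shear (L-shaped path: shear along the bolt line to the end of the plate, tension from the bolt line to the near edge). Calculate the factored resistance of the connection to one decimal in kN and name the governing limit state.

168.1 kN (net-section rupture governs)

Bolt shear: A_b = π(16)²/4 = 201.06 mm². φR_n = 0.75 × 372 × 201.06 × 5 × 1 = 280.5 kN.
Bearing (6 mm plate, F_u = 450 MPa): end bolts L_c = 30 − 18/2 = 21, R_n = min(1.2×21×6×450, 2.4×16×6×450) = 68.04 kN/bolt; interior L_c = 61 − 18 = 43, R_n = 103.68 kN/bolt. φR_n = 0.75 × (1×68.04 + 4×103.68) = 362.1 kN.
Tension rupture (net): A_n = (103 − 1×20)×6 = 498 mm² (U = 1.0, A_e = A_n). φR_n = 0.75 × 450 × 498 = 168.1 kN.
Block shear: shear path 1×[30+4×61] = 1×274 mm, A_gv = 1644, A_nv = 1×(274 − 4.5×20)×6 = 1104 mm²; tension to near edge: (30 − 0.5×20)×6 = 120 mm². R_n = min(0.6×450×1104, 0.6×345×1644) + 1.0×450×120 = min(298.08, 340.31) + 54 = 352.08 kN. φR_n = 0.75 × 352.08 = 264.1 kN.
Governing: min(280.5, 362.1, 168.1, 264.1) = 168.1 kN → net-section rupture.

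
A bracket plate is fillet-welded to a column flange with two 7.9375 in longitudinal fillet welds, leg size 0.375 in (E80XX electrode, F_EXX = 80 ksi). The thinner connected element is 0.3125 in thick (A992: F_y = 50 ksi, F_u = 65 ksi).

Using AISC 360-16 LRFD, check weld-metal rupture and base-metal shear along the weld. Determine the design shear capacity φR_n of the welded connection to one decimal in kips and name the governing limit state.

Weld metal: throat = 0.707×0.375 = 0.26513 in, L = 2×7.9375 = 15.875 in. φR_n = 0.75 × 0.6 × 80 × 0.26513 × 15.875 = 151.5 kips.
Base metal shear (0.3125 in plate): yield φR_n = 1.0×0.6×50×0.3125×15.875 = 148.8 kips; rupture φR_n = 0.75×0.6×65×0.3125×15.875 = 145.1 kips; take 145.1 kips (rupture).
Governing: min(151.5, 145.1) = 145.1 kips → base-metal shear.

145.1 kips (base-metal shear governs)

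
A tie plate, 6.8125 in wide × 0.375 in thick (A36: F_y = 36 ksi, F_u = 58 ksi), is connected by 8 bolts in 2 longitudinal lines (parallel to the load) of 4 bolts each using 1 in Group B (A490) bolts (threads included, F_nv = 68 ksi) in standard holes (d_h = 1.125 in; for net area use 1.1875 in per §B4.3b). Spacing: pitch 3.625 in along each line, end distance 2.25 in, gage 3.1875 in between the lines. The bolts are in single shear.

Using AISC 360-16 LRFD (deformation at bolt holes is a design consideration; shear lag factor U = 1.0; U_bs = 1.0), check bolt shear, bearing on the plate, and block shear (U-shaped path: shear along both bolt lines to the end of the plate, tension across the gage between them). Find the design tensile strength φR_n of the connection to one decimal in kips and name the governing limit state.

Bolt shear: A_b = π(1)²/4 = 0.7854 in². φR_n = 0.75 × 68 × 0.7854 × 8 × 1 = 320.4 kips.
Bearing (0.375 in plate, F_u = 58 ksi): end bolts L_c = 2.25 − 1.125/2 = 1.6875, R_n = min(1.2×1.6875×0.375×58, 2.4×1×0.375×58) = 44.044 kips/bolt; interior L_c = 3.625 − 1.125 = 2.5, R_n = 52.2 kips/bolt. φR_n = 0.75 × (2×44.044 + 6×52.2) = 301.0 kips.
Block shear: shear path 2×[2.25+3×3.625] = 2×13.125 in, A_gv = 9.8438, A_nv = 2×(13.125 − 3.5×1.1875)×0.375 = 6.7266 in²; tension across gage: (3.1875 − 1×1.1875)×0.375 = 0.75 in². R_n = min(0.6×58×6.7266, 0.6×36×9.8438) + 1.0×58×0.75 = min(234.09, 212.63) + 43.5 = 256.13 kips. φR_n = 0.75 × 256.13 = 192.1 kips.
Governing: min(320.4, 301.0, 192.1) = 192.1 kips → block shear.

192.1 kips (block shear governs)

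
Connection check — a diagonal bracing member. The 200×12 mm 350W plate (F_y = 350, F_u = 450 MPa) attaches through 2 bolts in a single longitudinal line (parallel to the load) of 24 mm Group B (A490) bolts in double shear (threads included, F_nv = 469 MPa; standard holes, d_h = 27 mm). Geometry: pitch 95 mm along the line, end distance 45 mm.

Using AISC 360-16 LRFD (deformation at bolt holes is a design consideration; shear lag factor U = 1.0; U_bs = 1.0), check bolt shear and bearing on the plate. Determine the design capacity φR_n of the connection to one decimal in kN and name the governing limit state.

386.4 kN (bearing governs)

Bolt shear: A_b = π(24)²/4 = 452.39 mm². φR_n = 0.75 × 469 × 452.39 × 2 × 2 = 636.5 kN.
Bearing (12 mm plate, F_u = 450 MPa): end bolts L_c = 45 − 27/2 = 31.5, R_n = min(1.2×31.5×12×450, 2.4×24×12×450) = 204.12 kN/bolt; interior L_c = 95 − 27 = 68, R_n = 311.04 kN/bolt. φR_n = 0.75 × (1×204.12 + 1×311.04) = 386.4 kN.
Governing: min(636.5, 386.4) = 386.4 kN → bearing.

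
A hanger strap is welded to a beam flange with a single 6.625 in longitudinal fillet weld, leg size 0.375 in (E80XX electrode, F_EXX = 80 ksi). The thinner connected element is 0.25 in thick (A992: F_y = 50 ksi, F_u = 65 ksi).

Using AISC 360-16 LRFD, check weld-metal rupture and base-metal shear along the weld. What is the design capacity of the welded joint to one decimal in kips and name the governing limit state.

48.4 kips (base-metal shear governs)

Weld metal: throat = 0.707×0.375 = 0.26513 in, L = 6.625 in. φR_n = 0.75 × 0.6 × 80 × 0.26513 × 6.625 = 63.2 kips.
Base metal shear (0.25 in plate): yield φR_n = 1.0×0.6×50×0.25×6.625 = 49.7 kips; rupture φR_n = 0.75×0.6×65×0.25×6.625 = 48.4 kips; take 48.4 kips (rupture).
Governing: min(63.2, 48.4) = 48.4 kips → base-metal shear.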